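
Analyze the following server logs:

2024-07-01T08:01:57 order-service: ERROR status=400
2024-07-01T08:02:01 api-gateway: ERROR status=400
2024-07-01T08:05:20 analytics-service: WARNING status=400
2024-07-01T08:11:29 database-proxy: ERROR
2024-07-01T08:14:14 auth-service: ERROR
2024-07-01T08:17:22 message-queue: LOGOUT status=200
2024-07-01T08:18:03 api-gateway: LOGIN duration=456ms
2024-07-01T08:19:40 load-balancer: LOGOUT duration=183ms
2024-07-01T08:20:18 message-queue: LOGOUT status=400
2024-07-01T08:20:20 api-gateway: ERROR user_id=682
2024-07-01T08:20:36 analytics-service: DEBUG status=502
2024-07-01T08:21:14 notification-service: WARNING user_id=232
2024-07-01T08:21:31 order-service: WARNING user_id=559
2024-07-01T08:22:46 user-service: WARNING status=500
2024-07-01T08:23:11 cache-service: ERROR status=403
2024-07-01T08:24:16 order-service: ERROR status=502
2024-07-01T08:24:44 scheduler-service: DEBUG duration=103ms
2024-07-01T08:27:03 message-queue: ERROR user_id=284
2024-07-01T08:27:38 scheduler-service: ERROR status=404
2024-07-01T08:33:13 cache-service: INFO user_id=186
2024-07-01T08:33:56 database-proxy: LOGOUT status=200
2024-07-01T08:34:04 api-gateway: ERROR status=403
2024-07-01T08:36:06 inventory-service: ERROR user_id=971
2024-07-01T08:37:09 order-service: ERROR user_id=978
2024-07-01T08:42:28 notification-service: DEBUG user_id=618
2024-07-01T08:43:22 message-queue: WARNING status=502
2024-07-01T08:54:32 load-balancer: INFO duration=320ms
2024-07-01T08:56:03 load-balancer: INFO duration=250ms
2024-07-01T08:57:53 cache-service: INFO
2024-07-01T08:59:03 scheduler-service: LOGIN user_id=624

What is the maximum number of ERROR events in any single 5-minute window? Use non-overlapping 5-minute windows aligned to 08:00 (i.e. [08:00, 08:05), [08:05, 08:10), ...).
3

To find the burst window:

1. Divide the log period into non-overlapping 5-minute windows starting at 08:00
2. Count ERROR events in each window
3. Find the window with maximum count
4. Maximum events in a window: 3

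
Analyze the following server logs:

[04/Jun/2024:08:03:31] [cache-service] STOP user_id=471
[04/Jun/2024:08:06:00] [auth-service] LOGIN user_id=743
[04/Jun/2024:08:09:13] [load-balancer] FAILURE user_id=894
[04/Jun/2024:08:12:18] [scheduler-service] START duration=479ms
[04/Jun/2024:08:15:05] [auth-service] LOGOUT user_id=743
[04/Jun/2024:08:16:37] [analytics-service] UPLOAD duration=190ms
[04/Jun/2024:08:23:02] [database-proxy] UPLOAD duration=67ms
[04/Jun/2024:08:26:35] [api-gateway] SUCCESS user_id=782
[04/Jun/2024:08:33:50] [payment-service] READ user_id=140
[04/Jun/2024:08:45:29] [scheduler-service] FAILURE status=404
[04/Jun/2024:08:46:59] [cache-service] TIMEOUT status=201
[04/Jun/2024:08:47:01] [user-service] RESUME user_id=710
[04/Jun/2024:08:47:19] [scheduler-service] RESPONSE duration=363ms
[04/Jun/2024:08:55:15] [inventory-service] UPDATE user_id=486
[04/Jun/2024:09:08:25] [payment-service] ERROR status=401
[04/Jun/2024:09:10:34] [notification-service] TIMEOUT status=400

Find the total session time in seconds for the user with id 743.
545

To calculate session duration:

1. Find LOGIN event for user_id=743: 04/Jun/2024:08:06:00
2. Find LOGOUT event for user_id=743: 04/Jun/2024:08:15:05
3. Session duration: 04/Jun/2024:08:15:05 - 04/Jun/2024:08:06:00 = 545 seconds (9 minutes)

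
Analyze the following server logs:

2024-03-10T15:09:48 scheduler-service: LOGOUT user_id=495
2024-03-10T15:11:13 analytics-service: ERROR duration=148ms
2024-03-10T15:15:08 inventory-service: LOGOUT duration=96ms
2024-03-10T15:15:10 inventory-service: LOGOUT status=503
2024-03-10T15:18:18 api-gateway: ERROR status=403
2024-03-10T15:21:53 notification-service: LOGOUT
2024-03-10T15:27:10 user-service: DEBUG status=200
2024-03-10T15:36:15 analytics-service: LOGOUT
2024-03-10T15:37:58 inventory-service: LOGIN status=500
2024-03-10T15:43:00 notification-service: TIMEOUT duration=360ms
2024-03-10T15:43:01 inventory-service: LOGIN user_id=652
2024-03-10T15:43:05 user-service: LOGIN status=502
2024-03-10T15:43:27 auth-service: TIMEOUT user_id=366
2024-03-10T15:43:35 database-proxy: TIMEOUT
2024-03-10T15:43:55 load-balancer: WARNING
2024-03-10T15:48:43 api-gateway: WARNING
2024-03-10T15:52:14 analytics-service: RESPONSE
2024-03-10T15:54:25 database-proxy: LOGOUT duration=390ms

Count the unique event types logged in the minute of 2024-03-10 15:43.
3

To count unique event types:

1. Filter events in the minute starting at 2024-03-10 15:43
2. Extract event types from matching entries
3. Count unique types: 3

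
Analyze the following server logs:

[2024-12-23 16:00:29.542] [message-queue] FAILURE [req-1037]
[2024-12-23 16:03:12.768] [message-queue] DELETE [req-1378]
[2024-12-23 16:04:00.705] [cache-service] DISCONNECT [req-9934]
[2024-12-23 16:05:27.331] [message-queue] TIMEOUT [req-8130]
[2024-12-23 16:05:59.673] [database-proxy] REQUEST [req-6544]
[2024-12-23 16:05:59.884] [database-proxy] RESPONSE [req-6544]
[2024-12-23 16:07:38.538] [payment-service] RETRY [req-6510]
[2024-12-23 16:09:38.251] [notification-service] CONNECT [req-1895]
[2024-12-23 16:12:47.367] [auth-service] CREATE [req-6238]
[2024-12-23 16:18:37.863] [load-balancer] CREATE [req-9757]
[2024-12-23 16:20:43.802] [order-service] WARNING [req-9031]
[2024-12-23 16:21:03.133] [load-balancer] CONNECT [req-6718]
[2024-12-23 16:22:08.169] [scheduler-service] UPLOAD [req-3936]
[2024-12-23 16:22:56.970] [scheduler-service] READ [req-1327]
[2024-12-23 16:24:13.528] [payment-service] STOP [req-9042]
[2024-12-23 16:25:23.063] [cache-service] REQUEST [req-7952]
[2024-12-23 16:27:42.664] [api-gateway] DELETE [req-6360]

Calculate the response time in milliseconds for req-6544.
211

To calculate latency:

1. Find REQUEST with id req-6544: 2024-12-23 16:05:59.673
2. Find RESPONSE with id req-6544: 2024-12-23 16:05:59.884
3. Latency: 2024-12-23 16:05:59.884 - 2024-12-23 16:05:59.673 = 211ms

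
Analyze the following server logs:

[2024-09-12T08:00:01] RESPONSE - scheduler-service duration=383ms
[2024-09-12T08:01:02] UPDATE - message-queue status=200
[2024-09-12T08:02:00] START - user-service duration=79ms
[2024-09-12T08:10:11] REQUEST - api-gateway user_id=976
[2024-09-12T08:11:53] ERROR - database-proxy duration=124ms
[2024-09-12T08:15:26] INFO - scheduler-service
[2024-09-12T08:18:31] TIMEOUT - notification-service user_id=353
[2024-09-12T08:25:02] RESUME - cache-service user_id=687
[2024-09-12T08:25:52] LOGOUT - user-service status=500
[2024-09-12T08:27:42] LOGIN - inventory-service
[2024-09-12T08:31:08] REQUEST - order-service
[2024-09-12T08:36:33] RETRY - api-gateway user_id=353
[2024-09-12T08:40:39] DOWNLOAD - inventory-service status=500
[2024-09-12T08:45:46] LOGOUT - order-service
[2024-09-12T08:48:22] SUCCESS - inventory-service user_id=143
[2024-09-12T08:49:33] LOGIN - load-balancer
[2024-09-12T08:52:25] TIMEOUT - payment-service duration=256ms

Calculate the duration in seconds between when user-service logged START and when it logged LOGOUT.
1432

To find the time between events:

1. Locate the first START event for user-service: 2024-09-12T08:02:00
2. Locate the first LOGOUT event for user-service: 2024-09-12T08:25:52
3. Calculate the difference: 2024-09-12T08:25:52 - 2024-09-12T08:02:00 = 1432 seconds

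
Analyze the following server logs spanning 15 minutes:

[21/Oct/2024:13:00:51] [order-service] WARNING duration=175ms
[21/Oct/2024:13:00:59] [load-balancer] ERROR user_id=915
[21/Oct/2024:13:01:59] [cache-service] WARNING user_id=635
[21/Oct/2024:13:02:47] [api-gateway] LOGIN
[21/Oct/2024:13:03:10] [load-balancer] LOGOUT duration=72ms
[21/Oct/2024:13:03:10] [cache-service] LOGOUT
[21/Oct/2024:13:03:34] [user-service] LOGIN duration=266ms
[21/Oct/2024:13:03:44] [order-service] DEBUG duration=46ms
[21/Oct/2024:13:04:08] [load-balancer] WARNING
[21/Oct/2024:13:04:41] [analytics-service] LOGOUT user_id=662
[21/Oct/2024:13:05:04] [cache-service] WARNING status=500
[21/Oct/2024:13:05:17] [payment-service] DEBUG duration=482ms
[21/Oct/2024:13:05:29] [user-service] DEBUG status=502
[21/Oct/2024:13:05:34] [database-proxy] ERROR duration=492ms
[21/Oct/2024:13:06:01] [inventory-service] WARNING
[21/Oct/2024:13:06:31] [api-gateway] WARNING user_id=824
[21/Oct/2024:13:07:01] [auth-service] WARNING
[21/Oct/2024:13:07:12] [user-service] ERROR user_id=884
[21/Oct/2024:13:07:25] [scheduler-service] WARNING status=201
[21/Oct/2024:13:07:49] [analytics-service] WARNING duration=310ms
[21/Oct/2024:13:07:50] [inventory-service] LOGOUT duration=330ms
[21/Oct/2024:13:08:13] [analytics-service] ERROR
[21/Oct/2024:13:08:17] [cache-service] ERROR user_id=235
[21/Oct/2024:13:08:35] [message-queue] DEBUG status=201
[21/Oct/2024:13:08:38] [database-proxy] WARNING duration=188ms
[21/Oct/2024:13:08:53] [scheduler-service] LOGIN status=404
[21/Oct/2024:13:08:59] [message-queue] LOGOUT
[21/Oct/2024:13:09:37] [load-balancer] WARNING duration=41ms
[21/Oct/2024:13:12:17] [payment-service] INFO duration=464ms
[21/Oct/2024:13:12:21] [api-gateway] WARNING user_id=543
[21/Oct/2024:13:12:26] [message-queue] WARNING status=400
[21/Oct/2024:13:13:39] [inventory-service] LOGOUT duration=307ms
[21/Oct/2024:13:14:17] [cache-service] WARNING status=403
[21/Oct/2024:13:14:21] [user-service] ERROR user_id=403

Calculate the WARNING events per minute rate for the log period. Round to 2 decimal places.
0.93

To calculate the rate:

1. Count total WARNING events: 14
2. Total time period: 15 minutes
3. Rate = 14 / 15 = 0.93 events per minute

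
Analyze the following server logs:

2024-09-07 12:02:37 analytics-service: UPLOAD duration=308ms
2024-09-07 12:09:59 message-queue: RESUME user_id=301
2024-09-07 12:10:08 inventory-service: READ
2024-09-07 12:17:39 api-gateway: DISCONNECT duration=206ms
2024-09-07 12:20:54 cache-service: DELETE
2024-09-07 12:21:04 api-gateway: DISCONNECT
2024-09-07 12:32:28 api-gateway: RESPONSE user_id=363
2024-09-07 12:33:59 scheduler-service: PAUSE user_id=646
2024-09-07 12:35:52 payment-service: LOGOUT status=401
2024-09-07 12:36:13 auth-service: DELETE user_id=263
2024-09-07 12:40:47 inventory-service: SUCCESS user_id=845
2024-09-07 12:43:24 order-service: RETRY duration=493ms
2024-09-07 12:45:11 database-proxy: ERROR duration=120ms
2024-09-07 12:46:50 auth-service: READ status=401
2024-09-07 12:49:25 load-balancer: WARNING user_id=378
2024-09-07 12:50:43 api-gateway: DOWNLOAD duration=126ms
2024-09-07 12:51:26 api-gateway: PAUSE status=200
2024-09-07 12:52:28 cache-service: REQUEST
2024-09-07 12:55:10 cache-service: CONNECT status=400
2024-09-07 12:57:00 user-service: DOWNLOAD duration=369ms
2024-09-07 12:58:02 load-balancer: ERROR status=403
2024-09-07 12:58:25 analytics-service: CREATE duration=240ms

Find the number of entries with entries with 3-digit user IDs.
6

To find matching entries:

1. Pattern to match: entries with 3-digit user IDs
2. Scan each log entry for the pattern
3. Count matches: 6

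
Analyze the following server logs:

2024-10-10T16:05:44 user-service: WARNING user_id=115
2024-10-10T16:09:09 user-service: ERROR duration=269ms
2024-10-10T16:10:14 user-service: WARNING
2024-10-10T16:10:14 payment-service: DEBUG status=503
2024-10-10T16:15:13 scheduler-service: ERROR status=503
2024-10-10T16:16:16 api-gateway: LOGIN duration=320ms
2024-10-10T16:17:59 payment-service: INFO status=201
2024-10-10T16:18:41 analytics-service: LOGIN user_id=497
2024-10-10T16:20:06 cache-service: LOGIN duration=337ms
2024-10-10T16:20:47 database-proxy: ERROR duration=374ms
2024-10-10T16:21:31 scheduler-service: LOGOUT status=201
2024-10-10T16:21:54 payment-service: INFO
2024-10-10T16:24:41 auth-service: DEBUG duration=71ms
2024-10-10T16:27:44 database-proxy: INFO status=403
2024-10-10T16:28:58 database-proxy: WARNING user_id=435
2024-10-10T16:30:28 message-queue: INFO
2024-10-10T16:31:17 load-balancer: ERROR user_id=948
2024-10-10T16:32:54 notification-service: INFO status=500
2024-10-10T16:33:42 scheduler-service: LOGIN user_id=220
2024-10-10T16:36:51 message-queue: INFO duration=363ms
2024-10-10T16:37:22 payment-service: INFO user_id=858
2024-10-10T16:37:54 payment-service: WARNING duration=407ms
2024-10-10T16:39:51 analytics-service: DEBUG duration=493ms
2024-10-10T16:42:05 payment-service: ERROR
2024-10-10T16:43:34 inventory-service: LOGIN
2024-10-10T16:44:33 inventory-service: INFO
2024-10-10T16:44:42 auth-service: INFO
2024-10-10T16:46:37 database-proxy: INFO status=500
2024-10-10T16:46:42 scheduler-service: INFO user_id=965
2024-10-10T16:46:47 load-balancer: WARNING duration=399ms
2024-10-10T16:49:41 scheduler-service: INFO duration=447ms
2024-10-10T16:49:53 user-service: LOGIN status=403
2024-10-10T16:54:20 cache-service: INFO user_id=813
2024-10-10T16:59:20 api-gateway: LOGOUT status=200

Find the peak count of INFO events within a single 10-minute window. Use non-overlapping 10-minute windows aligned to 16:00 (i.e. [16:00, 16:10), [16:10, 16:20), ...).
5

To find the burst window:

1. Divide the log period into non-overlapping 10-minute windows starting at 16:00
2. Count INFO events in each window
3. Find the window with maximum count
4. Maximum events in a window: 5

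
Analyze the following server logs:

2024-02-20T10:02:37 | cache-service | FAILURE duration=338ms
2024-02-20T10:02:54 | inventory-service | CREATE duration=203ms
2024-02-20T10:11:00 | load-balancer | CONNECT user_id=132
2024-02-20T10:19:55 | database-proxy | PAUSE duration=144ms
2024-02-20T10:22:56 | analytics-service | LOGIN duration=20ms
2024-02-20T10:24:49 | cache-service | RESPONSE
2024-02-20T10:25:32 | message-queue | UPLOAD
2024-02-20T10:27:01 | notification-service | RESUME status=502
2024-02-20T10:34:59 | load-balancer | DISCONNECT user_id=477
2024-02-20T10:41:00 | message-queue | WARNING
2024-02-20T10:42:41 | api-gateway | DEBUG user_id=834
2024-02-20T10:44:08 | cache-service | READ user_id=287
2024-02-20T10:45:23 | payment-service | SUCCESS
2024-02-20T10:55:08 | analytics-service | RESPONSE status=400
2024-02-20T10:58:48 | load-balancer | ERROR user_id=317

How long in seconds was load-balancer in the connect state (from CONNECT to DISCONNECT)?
1439

To calculate state duration:

1. Find CONNECT event for load-balancer: 2024-02-20T10:11:00
2. Find DISCONNECT event for load-balancer: 2024-02-20T10:34:59
3. Calculate duration: 2024-02-20T10:34:59 - 2024-02-20T10:11:00 = 1439 seconds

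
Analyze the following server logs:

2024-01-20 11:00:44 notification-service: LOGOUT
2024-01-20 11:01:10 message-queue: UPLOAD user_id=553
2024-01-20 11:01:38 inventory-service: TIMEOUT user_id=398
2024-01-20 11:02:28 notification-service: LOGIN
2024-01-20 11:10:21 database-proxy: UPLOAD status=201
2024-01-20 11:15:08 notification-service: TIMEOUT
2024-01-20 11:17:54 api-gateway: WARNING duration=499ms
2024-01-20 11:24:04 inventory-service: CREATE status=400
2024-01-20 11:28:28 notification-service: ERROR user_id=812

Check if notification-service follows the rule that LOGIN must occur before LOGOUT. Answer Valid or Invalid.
Invalid

To validate ordering:

1. Required order: LOGIN → LOGOUT
2. Rule: LOGIN must occur before LOGOUT
3. Check actual order of events for notification-service
4. Result: Invalid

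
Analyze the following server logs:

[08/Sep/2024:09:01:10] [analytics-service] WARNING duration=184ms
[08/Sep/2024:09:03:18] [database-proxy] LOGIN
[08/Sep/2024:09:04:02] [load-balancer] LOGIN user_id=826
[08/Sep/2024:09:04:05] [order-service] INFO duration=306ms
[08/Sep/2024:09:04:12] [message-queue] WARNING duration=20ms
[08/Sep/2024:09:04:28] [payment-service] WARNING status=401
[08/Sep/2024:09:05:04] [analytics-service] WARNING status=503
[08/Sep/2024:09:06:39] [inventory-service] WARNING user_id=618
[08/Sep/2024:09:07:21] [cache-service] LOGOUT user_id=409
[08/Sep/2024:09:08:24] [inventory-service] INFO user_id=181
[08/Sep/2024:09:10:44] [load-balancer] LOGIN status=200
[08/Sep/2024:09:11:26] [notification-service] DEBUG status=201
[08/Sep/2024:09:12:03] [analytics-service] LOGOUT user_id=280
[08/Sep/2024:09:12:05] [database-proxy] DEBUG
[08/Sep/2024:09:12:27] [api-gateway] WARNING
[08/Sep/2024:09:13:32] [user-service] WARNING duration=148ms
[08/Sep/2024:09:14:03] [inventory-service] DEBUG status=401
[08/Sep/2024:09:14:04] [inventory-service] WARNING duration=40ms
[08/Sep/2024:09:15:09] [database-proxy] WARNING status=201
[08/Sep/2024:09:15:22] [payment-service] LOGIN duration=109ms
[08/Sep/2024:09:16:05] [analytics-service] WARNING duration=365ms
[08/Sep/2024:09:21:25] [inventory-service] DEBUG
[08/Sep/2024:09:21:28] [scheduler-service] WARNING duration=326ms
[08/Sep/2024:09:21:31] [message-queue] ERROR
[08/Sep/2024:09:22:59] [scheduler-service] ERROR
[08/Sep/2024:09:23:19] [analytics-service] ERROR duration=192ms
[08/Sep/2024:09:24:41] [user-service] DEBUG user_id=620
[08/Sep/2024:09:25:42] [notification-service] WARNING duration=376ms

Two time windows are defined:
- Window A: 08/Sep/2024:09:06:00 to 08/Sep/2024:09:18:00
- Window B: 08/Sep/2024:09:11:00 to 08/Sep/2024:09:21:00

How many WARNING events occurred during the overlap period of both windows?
5

To find overlap events:

1. Window A: 08/Sep/2024:09:06:00 to 08/Sep/2024:09:18:00
2. Window B: 08/Sep/2024:09:11:00 to 08/Sep/2024:09:21:00
3. Overlap period: 08/Sep/2024:09:11:00 to 08/Sep/2024:09:18:00
4. Count WARNING events in overlap: 5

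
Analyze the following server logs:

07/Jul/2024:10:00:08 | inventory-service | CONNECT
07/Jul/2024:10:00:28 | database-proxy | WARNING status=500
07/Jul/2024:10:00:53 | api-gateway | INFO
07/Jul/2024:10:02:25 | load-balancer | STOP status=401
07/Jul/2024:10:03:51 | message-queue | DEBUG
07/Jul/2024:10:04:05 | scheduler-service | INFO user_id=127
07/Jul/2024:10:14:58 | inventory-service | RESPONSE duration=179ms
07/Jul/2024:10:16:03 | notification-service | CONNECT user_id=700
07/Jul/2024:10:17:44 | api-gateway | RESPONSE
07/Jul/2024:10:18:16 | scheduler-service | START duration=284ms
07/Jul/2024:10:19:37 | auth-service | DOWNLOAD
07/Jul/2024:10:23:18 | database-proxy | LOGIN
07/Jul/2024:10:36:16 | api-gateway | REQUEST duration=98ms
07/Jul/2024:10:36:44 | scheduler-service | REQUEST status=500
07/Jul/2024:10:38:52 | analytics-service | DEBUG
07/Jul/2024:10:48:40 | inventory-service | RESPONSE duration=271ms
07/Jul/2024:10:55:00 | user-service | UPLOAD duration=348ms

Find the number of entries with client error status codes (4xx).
1

To find matching entries:

1. Pattern to match: client error status codes (4xx)
2. Scan each log entry for the pattern
3. Count matches: 1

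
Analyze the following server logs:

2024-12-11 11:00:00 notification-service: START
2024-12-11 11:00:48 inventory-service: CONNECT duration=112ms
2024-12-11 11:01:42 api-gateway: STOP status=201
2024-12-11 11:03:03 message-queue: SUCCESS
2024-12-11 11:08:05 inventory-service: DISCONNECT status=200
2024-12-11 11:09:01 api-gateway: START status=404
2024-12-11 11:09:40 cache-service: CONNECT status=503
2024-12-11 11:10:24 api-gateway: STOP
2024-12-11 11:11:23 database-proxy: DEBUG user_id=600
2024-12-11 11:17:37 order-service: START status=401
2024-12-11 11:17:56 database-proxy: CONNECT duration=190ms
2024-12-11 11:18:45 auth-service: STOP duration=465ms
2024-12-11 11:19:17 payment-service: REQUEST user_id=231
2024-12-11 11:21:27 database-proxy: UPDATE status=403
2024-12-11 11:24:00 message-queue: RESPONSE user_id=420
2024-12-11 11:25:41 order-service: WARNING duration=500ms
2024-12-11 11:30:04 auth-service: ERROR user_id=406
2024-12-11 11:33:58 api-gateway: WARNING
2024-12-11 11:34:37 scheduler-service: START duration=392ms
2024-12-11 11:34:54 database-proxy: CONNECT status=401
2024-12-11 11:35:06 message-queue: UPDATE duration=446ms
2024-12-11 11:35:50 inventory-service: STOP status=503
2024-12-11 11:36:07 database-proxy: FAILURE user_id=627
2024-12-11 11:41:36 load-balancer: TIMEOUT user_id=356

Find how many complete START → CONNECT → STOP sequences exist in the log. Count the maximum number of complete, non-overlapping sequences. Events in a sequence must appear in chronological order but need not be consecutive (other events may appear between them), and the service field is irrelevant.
4

To count sequences:

1. Look for pattern: START → CONNECT → STOP
2. Greedily scan the log in chronological order, matching each sequence element in turn (ignoring service)
3. Each time the full pattern completes, increment the count and restart matching from the next event
4. Complete non-overlapping sequences found: 4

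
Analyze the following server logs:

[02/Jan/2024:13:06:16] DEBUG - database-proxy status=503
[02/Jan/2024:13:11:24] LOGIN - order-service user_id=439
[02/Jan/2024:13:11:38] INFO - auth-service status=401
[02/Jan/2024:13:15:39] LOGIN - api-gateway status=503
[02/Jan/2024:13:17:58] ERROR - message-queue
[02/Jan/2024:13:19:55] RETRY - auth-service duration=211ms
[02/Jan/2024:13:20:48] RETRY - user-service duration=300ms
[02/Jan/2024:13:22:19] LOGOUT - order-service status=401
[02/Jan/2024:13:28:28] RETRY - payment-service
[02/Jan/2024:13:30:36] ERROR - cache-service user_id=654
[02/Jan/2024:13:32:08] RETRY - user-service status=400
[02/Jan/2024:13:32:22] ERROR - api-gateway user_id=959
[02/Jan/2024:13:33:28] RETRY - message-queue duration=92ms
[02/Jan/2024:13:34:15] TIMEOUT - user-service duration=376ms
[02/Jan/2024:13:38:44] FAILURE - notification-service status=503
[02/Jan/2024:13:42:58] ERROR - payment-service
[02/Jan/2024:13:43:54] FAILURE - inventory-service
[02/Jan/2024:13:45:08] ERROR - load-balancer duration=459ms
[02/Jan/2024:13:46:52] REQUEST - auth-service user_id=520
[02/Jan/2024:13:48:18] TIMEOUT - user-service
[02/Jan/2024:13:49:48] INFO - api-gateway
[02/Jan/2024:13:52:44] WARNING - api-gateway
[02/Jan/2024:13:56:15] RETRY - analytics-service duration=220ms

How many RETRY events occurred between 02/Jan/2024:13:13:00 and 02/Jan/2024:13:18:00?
0

To count events in the time window:

1. Window boundaries: 02/Jan/2024:13:13:00 to 02/Jan/2024:13:18:00
2. Filter for RETRY events within this window
3. Count matching events: 0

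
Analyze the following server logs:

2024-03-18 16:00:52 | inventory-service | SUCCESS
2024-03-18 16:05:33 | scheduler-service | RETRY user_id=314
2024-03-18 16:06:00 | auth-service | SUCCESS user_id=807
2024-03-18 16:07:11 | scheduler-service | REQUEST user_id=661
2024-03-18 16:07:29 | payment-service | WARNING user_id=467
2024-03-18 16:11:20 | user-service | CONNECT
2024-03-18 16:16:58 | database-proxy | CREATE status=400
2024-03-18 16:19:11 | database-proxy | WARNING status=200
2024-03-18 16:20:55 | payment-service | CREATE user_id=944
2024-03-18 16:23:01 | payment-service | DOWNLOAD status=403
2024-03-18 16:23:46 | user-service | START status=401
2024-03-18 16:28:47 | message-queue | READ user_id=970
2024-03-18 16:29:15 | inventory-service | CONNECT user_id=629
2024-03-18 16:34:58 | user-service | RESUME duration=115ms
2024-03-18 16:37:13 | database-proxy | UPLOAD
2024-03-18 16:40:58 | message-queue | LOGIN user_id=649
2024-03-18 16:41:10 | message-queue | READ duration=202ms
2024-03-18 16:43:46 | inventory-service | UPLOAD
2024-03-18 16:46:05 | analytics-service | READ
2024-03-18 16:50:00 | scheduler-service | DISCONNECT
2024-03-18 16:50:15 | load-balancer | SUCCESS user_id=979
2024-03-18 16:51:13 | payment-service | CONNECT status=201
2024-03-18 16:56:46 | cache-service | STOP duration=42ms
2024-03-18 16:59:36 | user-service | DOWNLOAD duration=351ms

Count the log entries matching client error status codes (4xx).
3

To find matching entries:

1. Pattern to match: client error status codes (4xx)
2. Scan each log entry for the pattern
3. Count matches: 3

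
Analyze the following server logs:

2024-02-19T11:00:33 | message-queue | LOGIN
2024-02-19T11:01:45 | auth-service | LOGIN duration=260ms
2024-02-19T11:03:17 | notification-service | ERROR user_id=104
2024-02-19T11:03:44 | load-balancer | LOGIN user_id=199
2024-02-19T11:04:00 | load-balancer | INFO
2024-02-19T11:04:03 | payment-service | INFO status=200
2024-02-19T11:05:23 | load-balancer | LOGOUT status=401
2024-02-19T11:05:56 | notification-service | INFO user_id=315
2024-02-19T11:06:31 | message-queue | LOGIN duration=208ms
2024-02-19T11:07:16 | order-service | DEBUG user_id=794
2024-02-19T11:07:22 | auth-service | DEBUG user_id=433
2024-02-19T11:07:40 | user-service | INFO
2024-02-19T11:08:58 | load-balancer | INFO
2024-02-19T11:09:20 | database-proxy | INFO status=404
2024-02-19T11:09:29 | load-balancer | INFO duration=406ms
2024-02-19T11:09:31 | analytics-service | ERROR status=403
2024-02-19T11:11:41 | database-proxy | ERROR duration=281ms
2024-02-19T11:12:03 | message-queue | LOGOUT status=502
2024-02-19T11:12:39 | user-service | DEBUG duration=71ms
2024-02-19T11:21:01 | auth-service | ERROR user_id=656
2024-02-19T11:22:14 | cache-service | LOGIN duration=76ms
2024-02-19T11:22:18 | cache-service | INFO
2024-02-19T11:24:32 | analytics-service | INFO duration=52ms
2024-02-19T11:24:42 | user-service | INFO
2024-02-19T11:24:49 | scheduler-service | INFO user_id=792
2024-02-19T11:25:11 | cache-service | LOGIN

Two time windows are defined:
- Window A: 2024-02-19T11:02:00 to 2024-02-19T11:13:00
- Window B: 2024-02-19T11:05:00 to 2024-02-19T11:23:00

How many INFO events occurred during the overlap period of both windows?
5

To find overlap events:

1. Window A: 2024-02-19T11:02:00 to 2024-02-19T11:13:00
2. Window B: 2024-02-19T11:05:00 to 2024-02-19T11:23:00
3. Overlap period: 2024-02-19T11:05:00 to 2024-02-19T11:13:00
4. Count INFO events in overlap: 5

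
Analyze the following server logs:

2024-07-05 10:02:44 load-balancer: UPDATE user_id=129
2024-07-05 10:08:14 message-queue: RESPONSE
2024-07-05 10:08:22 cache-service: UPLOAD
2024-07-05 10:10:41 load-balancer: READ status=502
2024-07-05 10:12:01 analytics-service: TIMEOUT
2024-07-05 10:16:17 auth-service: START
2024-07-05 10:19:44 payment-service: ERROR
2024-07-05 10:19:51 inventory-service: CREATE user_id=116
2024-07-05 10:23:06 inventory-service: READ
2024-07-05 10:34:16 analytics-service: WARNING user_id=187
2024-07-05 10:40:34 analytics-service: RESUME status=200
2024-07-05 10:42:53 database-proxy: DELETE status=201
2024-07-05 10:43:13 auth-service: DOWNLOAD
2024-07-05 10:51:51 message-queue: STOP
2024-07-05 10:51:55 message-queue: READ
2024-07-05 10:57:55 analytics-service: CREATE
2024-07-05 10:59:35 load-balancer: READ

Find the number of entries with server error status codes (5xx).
1

To find matching entries:

1. Pattern to match: server error status codes (5xx)
2. Scan each log entry for the pattern
3. Count matches: 1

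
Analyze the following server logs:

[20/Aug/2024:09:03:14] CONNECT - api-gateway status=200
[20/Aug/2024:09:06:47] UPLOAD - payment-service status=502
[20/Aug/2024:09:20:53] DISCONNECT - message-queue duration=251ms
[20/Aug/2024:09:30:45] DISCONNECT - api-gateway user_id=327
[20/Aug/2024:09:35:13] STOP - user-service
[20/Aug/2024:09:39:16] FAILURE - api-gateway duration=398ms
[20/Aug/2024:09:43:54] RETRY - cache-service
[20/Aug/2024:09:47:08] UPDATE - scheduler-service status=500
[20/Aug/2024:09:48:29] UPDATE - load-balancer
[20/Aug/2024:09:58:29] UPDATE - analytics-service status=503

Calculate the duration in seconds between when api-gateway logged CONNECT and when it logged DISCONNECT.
1651

To find the time between events:

1. Locate the first CONNECT event for api-gateway: 20/Aug/2024:09:03:14
2. Locate the first DISCONNECT event for api-gateway: 20/Aug/2024:09:30:45
3. Calculate the difference: 20/Aug/2024:09:30:45 - 20/Aug/2024:09:03:14 = 1651 seconds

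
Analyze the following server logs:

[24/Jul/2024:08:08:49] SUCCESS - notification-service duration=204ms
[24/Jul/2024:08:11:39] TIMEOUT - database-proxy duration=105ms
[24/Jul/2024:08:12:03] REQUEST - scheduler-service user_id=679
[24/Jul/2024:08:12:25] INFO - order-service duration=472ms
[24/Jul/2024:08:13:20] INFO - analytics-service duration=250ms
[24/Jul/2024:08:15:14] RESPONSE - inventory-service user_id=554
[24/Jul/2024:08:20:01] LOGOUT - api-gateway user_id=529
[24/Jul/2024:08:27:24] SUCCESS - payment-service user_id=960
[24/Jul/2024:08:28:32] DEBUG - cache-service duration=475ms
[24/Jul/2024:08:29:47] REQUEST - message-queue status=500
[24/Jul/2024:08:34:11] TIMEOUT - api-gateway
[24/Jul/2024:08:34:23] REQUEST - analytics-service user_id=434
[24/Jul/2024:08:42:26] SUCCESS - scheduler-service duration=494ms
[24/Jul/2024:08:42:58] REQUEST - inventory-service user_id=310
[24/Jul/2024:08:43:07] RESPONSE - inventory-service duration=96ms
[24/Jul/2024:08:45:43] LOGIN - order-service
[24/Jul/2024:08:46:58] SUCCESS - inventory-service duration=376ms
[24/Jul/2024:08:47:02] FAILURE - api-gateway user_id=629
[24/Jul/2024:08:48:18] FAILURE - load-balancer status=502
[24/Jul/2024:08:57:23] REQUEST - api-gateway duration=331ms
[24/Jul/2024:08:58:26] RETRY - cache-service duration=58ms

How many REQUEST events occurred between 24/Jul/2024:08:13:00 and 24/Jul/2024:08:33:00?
1

To count events in the time window:

1. Window boundaries: 24/Jul/2024:08:13:00 to 24/Jul/2024:08:33:00
2. Filter for REQUEST events within this window
3. Count matching events: 1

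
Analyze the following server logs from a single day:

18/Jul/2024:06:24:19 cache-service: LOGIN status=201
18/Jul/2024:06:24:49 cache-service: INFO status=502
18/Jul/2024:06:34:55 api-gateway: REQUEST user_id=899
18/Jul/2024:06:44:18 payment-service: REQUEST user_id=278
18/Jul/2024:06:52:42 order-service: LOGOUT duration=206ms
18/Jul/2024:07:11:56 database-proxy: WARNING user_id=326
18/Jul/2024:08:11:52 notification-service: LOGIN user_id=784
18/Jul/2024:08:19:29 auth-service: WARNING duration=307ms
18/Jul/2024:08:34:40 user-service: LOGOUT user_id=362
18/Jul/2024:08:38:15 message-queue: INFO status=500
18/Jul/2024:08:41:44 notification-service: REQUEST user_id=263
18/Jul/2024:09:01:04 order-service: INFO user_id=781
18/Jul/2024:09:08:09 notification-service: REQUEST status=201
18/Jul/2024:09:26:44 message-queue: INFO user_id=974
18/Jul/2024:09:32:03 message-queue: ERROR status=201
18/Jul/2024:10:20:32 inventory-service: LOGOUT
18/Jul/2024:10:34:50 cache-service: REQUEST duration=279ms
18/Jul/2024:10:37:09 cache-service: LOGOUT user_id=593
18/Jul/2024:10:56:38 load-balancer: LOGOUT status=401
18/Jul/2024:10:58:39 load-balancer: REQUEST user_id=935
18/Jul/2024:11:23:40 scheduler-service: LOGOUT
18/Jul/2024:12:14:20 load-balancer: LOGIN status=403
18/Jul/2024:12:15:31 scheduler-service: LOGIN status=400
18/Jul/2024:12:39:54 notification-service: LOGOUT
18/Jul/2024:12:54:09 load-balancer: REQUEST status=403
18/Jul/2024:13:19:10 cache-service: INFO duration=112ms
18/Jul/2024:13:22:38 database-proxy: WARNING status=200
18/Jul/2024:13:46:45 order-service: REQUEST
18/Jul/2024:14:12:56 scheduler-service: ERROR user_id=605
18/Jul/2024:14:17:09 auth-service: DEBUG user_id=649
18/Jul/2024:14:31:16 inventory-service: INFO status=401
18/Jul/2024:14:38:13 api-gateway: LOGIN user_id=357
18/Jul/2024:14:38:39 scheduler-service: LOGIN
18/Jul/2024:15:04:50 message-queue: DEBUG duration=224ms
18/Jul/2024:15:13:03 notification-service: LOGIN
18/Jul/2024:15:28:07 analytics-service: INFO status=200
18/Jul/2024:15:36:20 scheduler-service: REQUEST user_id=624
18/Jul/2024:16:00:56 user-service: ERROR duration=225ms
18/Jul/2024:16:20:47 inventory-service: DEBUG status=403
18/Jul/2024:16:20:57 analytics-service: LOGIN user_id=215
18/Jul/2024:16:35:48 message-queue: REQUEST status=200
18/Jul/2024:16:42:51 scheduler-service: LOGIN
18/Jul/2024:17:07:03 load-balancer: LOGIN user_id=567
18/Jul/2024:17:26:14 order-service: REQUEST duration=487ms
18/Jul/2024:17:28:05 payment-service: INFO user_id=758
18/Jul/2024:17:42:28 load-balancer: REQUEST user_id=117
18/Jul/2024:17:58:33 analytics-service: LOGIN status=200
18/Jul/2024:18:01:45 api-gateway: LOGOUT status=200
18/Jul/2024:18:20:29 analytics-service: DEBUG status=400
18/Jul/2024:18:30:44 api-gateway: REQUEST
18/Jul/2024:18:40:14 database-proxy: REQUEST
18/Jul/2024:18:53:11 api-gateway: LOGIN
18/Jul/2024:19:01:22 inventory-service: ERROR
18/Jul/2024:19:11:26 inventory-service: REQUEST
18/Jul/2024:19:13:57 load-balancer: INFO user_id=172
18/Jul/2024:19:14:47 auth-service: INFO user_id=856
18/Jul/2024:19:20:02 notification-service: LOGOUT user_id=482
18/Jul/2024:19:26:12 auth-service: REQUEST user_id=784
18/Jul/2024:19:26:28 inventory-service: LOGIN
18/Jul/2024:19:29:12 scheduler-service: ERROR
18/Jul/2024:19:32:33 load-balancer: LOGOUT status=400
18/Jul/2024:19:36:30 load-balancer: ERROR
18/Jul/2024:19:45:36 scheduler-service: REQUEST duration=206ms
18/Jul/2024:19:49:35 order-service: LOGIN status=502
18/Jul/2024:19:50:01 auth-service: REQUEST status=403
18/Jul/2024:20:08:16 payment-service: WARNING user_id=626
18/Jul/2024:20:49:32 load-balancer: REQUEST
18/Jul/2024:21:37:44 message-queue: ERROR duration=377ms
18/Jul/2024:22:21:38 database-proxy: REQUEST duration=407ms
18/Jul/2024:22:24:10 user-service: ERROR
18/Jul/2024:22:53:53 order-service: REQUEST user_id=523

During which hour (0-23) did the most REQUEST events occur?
19

To find the peak hour:

1. Group all REQUEST events by hour
2. Count events in each hour
3. Find hour with maximum count
4. Peak hour: 19 (with 4 events)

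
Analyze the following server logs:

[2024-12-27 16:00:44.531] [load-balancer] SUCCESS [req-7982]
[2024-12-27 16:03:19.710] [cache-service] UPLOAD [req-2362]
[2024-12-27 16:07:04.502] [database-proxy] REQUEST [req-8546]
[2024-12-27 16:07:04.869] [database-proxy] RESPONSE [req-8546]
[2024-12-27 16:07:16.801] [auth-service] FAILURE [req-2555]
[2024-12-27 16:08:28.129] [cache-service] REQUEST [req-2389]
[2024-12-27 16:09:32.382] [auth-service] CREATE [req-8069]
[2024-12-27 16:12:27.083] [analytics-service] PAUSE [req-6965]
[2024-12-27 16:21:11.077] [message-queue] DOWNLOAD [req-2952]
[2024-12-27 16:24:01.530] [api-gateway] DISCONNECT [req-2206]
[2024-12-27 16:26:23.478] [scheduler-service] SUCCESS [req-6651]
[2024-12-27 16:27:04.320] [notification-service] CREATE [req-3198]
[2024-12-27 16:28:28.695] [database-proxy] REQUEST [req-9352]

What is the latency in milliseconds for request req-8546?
367

To calculate latency:

1. Find REQUEST with id req-8546: 2024-12-27 16:07:04.502
2. Find RESPONSE with id req-8546: 2024-12-27 16:07:04.869
3. Latency: 2024-12-27 16:07:04.869 - 2024-12-27 16:07:04.502 = 367ms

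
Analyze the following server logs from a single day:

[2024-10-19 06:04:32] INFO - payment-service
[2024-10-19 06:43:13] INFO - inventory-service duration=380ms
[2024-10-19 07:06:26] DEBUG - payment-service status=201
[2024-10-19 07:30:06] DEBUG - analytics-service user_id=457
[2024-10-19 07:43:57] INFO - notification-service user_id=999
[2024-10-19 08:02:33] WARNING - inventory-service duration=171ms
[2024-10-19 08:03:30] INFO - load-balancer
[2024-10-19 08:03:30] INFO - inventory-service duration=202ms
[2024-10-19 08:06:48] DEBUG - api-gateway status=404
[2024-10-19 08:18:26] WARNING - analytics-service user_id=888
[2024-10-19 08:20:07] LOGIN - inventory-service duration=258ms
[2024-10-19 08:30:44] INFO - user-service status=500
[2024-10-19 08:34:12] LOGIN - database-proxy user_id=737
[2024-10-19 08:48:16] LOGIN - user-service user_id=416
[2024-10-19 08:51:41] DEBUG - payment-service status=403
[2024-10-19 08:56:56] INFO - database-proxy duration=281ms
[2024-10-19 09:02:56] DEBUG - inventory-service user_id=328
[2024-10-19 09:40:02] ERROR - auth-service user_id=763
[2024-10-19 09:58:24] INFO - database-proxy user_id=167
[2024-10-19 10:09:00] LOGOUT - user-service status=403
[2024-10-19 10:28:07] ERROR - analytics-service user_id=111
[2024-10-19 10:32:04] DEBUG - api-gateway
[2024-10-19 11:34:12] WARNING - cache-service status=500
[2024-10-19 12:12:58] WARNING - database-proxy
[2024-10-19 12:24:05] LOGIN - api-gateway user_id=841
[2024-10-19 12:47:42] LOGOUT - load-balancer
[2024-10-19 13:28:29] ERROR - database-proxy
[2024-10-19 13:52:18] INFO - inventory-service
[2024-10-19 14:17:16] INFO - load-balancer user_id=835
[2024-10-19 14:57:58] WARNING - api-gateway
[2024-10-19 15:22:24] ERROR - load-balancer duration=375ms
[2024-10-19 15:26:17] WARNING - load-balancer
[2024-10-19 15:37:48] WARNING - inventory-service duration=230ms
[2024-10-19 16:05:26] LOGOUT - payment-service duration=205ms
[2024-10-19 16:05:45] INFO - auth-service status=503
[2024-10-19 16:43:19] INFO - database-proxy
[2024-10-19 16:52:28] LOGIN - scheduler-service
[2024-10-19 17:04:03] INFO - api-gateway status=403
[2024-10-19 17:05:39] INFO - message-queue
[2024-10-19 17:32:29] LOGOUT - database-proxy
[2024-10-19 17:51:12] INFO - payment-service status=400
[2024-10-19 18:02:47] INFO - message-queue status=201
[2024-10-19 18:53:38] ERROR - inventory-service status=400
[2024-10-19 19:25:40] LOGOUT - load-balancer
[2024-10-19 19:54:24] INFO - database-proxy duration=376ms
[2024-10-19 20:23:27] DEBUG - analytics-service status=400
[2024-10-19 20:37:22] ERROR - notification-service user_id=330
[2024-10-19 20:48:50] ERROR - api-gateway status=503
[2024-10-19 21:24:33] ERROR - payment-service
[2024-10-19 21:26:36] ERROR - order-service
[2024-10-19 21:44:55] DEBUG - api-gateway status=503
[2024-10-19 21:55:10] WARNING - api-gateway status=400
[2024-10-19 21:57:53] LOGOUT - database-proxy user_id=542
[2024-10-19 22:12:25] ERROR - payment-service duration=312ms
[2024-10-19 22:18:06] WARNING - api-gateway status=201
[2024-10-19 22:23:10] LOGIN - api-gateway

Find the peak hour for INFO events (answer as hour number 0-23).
8

To find the peak hour:

1. Group all INFO events by hour
2. Count events in each hour
3. Find hour with maximum count
4. Peak hour: 8 (with 4 events)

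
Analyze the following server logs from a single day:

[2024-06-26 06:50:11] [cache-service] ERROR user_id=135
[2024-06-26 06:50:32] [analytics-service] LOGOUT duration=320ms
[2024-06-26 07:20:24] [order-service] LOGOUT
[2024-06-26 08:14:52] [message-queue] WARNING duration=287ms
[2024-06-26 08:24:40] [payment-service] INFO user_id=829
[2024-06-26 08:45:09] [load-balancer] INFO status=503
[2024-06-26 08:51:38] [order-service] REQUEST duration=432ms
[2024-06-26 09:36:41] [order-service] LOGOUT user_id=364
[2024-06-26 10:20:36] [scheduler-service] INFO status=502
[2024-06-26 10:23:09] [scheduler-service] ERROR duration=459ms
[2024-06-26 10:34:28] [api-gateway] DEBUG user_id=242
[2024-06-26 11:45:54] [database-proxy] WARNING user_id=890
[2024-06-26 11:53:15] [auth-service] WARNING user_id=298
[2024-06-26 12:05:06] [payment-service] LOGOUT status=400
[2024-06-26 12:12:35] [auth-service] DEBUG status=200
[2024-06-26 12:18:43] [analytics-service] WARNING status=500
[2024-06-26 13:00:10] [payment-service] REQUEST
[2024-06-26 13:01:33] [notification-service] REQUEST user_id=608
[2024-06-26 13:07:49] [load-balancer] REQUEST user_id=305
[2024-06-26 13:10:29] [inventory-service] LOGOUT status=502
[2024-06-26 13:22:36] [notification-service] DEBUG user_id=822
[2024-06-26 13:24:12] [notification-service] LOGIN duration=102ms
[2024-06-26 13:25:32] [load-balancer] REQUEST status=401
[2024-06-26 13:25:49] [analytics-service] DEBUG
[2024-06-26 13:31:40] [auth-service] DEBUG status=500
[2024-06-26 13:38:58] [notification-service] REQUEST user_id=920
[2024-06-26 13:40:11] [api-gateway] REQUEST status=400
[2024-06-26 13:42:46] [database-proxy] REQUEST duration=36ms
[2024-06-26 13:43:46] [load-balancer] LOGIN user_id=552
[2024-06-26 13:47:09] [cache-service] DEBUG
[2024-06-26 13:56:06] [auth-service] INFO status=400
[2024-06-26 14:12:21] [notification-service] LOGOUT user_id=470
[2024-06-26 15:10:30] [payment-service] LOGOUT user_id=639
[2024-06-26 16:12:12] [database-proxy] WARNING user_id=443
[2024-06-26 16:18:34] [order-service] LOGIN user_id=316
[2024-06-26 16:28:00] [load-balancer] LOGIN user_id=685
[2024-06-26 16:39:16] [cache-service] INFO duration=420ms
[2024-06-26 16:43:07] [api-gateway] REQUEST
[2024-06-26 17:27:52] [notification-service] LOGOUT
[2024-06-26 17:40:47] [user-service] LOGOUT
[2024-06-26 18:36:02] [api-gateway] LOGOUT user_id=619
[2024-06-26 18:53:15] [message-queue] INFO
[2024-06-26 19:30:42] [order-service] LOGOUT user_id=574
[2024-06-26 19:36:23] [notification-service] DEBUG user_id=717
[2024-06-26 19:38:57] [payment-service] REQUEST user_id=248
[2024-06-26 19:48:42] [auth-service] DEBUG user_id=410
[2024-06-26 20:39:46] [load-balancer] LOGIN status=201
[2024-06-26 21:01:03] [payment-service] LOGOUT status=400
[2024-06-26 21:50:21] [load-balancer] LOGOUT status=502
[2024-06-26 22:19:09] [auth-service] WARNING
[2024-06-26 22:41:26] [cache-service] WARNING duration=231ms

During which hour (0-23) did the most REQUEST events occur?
13

To find the peak hour:

1. Group all REQUEST events by hour
2. Count events in each hour
3. Find hour with maximum count
4. Peak hour: 13 (with 7 events)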